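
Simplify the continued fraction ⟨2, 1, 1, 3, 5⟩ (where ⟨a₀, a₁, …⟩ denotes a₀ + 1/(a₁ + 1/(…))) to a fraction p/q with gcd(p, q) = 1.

Start with 5.
3 + 1/(5/1) = 3 + 1/5 = 16/5
1 + 1/(16/5) = 1 + 5/16 = 21/16
1 + 1/(21/16) = 1 + 16/21 = 37/21
2 + 1/(37/21) = 2 + 21/37 = 95/37

95/37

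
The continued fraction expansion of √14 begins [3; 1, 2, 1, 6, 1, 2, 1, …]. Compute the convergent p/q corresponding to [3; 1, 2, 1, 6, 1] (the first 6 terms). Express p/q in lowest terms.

116/31

Start with 1.
6 + 1/(1/1) = 6 + 1/1 = 7/1
1 + 1/(7/1) = 1 + 1/7 = 8/7
2 + 1/(8/7) = 2 + 7/8 = 23/8
1 + 1/(23/8) = 1 + 8/23 = 31/23
3 + 1/(31/23) = 3 + 23/31 = 116/31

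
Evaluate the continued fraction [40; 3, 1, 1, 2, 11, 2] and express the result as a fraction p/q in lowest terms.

17239/428

Collapse the nested fraction from the inside out:
Start with 2.
11 + 1/(2/1) = 11 + 1/2 = 23/2
2 + 1/(23/2) = 2 + 2/23 = 48/23
1 + 1/(48/23) = 1 + 23/48 = 71/48
1 + 1/(71/48) = 1 + 48/71 = 119/71
3 + 1/(119/71) = 3 + 71/119 = 428/119
40 + 1/(428/119) = 40 + 119/428 = 17239/428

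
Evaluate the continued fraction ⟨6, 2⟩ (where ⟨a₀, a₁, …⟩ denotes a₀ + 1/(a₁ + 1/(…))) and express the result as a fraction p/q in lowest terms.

Compute successive convergents:
a_0 = 6: 6/1
a_1 = 2: 13/2

13/2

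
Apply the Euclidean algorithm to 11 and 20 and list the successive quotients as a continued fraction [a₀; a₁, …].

11 = 0·20 + 11, so a_0 = 0
20 = 1·11 + 9, so a_1 = 1
11 = 1·9 + 2, so a_2 = 1
9 = 4·2 + 1, so a_3 = 4
2 = 2·1 + 0, so a_4 = 2

[0; 1, 1, 4, 2]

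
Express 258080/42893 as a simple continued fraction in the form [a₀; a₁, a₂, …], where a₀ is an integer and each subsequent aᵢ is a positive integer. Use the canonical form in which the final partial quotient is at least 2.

[6; 59, 2, 2, 4, 3, 1, 7]

Run the Euclidean algorithm, recording each quotient:
258080 = 6·42893 + 722, so a_0 = 6
42893 = 59·722 + 295, so a_1 = 59
722 = 2·295 + 132, so a_2 = 2
295 = 2·132 + 31, so a_3 = 2
132 = 4·31 + 8, so a_4 = 4
31 = 3·8 + 7, so a_5 = 3
8 = 1·7 + 1, so a_6 = 1
7 = 7·1 + 0, so a_7 = 7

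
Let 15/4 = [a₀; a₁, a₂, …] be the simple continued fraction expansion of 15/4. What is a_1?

1

Repeatedly divide and take the remainder:
15 ÷ 4 → quotient 3, remainder 3
4 ÷ 3 → quotient 1, remainder 1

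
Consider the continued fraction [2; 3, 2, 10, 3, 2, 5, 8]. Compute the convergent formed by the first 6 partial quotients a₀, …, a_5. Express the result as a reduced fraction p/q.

1201/525

a_0 = 2: 2/1
a_1 = 3: 7/3
a_2 = 2: 16/7
a_3 = 10: 167/73
a_4 = 3: 517/226
a_5 = 2: 1201/525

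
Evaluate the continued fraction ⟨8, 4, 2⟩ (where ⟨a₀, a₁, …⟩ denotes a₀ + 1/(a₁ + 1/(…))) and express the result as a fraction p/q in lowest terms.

74/9

Start with 2.
4 + 1/(2/1) = 4 + 1/2 = 9/2
8 + 1/(9/2) = 8 + 2/9 = 74/9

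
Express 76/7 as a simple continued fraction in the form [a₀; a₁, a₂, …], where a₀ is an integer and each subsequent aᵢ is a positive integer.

⌊76/7⌋ = 10, remainder 6
⌊7/6⌋ = 1, remainder 1
⌊6/1⌋ = 6, remainder 0

[10; 1, 6]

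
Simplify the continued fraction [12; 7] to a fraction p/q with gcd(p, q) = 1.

Collapse the nested fraction from the inside out:
Start with 7.
12 + 1/(7/1) = 12 + 1/7 = 85/7

85/7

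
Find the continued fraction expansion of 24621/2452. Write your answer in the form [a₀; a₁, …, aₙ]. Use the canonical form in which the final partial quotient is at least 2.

24621 = 10·2452 + 101, so a_0 = 10
2452 = 24·101 + 28, so a_1 = 24
101 = 3·28 + 17, so a_2 = 3
28 = 1·17 + 11, so a_3 = 1
17 = 1·11 + 6, so a_4 = 1
11 = 1·6 + 5, so a_5 = 1
6 = 1·5 + 1, so a_6 = 1
5 = 5·1 + 0, so a_7 = 5

[10; 24, 3, 1, 1, 1, 1, 5]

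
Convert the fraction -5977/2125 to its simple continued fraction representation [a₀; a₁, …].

[-3; 5, 2, 1, 18, 3, 2]

Run the Euclidean algorithm, recording each quotient:
-5977 = -3·2125 + 398, so a_0 = -3
2125 = 5·398 + 135, so a_1 = 5
398 = 2·135 + 128, so a_2 = 2
135 = 1·128 + 7, so a_3 = 1
128 = 18·7 + 2, so a_4 = 18
7 = 3·2 + 1, so a_5 = 3
2 = 2·1 + 0, so a_6 = 2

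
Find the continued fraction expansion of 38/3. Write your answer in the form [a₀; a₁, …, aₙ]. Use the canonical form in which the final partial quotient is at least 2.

Run the Euclidean algorithm, recording each quotient:
38 ÷ 3 → quotient 12, remainder 2
3 ÷ 2 → quotient 1, remainder 1
2 ÷ 1 → quotient 2, remainder 0

[12; 1, 2]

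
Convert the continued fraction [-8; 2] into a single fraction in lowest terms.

-15/2

Collapse the nested fraction from the inside out:
Start with 2.
-8 + 1/(2/1) = -8 + 1/2 = -15/2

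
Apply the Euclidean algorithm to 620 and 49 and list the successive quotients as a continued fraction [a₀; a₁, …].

[12; 1, 1, 1, 7, 2]

Run the Euclidean algorithm, recording each quotient:
⌊620/49⌋ = 12, remainder 32
⌊49/32⌋ = 1, remainder 17
⌊32/17⌋ = 1, remainder 15
⌊17/15⌋ = 1, remainder 2
⌊15/2⌋ = 7, remainder 1
⌊2/1⌋ = 2, remainder 0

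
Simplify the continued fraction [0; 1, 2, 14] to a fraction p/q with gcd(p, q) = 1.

Start with 14.
2 + 1/(14/1) = 2 + 1/14 = 29/14
1 + 1/(29/14) = 1 + 14/29 = 43/29
0 + 1/(43/29) = 0 + 29/43 = 29/43

29/43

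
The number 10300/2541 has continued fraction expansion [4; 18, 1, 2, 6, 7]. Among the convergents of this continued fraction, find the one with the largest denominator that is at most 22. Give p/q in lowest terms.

List convergents until the denominator exceeds the bound:
a_0 = 4: 4/1  (≤ bound)
a_1 = 18: 73/18  (≤ bound)
a_2 = 1: 77/19  (≤ bound)
a_3 = 2: 227/56  (> 22, stop)

77/19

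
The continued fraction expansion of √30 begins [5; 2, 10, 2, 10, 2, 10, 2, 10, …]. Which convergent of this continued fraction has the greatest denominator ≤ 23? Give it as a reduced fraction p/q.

115/21

a_0 = 5: 5/1  (≤ bound)
a_1 = 2: 11/2  (≤ bound)
a_2 = 10: 115/21  (≤ bound)
a_3 = 2: 241/44  (> 23, stop)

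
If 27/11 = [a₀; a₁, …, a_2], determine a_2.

Repeatedly divide and take the remainder:
27 = 2·11 + 5, so a_0 = 2
11 = 2·5 + 1, so a_1 = 2
5 = 5·1 + 0, so a_2 = 5

5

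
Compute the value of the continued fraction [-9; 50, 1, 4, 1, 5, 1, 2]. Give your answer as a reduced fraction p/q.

a_0 = -9: -9/1
a_1 = 50: -449/50
a_2 = 1: -458/51
a_3 = 4: -2281/254
a_4 = 1: -2739/305
a_5 = 5: -15976/1779
a_6 = 1: -18715/2084
a_7 = 2: -53406/5947

-53406/5947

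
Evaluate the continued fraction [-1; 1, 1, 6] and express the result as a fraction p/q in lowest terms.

Work from the innermost term outward:
Start with 6.
1 + 1/(6/1) = 1 + 1/6 = 7/6
1 + 1/(7/6) = 1 + 6/7 = 13/7
-1 + 1/(13/7) = -1 + 7/13 = -6/13

-6/13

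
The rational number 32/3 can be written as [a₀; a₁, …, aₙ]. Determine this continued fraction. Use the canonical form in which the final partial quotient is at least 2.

[10; 1, 2]

32 = 10·3 + 2, so a_0 = 10
3 = 1·2 + 1, so a_1 = 1
2 = 2·1 + 0, so a_2 = 2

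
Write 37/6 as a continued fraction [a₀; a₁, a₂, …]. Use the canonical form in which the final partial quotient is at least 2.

37 ÷ 6 → quotient 6, remainder 1
6 ÷ 1 → quotient 6, remainder 0

[6; 6]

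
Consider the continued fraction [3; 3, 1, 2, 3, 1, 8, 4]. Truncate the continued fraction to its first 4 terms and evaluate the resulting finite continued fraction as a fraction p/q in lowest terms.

36/11

a_0 = 3: 3/1
a_1 = 3: 10/3
a_2 = 1: 13/4
a_3 = 2: 36/11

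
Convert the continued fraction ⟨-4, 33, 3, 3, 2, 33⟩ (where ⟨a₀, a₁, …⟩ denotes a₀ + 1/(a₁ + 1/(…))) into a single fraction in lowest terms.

Start with 33.
2 + 1/(33/1) = 2 + 1/33 = 67/33
3 + 1/(67/33) = 3 + 33/67 = 234/67
3 + 1/(234/67) = 3 + 67/234 = 769/234
33 + 1/(769/234) = 33 + 234/769 = 25611/769
-4 + 1/(25611/769) = -4 + 769/25611 = -101675/25611

-101675/25611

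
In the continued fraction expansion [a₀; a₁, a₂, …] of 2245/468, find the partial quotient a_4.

12

Run the Euclidean algorithm, recording each quotient:
2245 = 4·468 + 373, so a_0 = 4
468 = 1·373 + 95, so a_1 = 1
373 = 3·95 + 88, so a_2 = 3
95 = 1·88 + 7, so a_3 = 1
88 = 12·7 + 4, so a_4 = 12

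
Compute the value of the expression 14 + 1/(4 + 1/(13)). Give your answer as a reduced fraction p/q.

755/53

Start with 13.
4 + 1/(13/1) = 4 + 1/13 = 53/13
14 + 1/(53/13) = 14 + 13/53 = 755/53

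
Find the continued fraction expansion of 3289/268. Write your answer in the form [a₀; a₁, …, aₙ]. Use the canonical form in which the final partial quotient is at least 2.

[12; 3, 1, 2, 24]

Run the Euclidean algorithm, recording each quotient:
⌊3289/268⌋ = 12, remainder 73
⌊268/73⌋ = 3, remainder 49
⌊73/49⌋ = 1, remainder 24
⌊49/24⌋ = 2, remainder 1
⌊24/1⌋ = 24, remainder 0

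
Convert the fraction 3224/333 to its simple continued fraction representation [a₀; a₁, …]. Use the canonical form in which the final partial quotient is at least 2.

[9; 1, 2, 7, 15]

3224 ÷ 333 → quotient 9, remainder 227
333 ÷ 227 → quotient 1, remainder 106
227 ÷ 106 → quotient 2, remainder 15
106 ÷ 15 → quotient 7, remainder 1
15 ÷ 1 → quotient 15, remainder 0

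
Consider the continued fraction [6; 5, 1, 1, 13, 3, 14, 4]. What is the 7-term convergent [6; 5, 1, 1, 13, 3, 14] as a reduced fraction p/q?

40555/6561

Build up convergents one term at a time:
a_0 = 6: 6/1
a_1 = 5: 31/5
a_2 = 1: 37/6
a_3 = 1: 68/11
a_4 = 13: 921/149
a_5 = 3: 2831/458
a_6 = 14: 40555/6561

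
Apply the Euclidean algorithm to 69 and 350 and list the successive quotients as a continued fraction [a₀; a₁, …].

[0; 5, 13, 1, 4]

Run the Euclidean algorithm, recording each quotient:
⌊69/350⌋ = 0, remainder 69
⌊350/69⌋ = 5, remainder 5
⌊69/5⌋ = 13, remainder 4
⌊5/4⌋ = 1, remainder 1
⌊4/1⌋ = 4, remainder 0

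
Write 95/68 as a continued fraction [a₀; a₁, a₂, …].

[1; 2, 1, 1, 13]

⌊95/68⌋ = 1, remainder 27
⌊68/27⌋ = 2, remainder 14
⌊27/14⌋ = 1, remainder 13
⌊14/13⌋ = 1, remainder 1
⌊13/1⌋ = 13, remainder 0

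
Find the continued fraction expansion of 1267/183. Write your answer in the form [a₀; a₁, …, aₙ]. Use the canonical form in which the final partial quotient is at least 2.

[6; 1, 12, 14]

1267 = 6·183 + 169, so a_0 = 6
183 = 1·169 + 14, so a_1 = 1
169 = 12·14 + 1, so a_2 = 12
14 = 14·1 + 0, so a_3 = 14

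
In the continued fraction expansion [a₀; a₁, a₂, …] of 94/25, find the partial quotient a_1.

1

⌊94/25⌋ = 3, remainder 19
⌊25/19⌋ = 1, remainder 6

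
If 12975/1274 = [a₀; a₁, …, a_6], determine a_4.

12975 ÷ 1274 → quotient 10, remainder 235
1274 ÷ 235 → quotient 5, remainder 99
235 ÷ 99 → quotient 2, remainder 37
99 ÷ 37 → quotient 2, remainder 25
37 ÷ 25 → quotient 1, remainder 12

1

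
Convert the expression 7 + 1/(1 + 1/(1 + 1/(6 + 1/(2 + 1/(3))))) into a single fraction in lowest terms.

731/97

a_0 = 7: 7/1
a_1 = 1: 8/1
a_2 = 1: 15/2
a_3 = 6: 98/13
a_4 = 2: 211/28
a_5 = 3: 731/97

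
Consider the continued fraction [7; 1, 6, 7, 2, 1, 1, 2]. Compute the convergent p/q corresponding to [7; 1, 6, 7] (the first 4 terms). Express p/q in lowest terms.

a_0 = 7: 7/1
a_1 = 1: 8/1
a_2 = 6: 55/7
a_3 = 7: 393/50

393/50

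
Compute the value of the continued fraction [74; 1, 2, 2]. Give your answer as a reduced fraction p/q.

a_0 = 74: 74/1
a_1 = 1: 75/1
a_2 = 2: 224/3
a_3 = 2: 523/7

523/7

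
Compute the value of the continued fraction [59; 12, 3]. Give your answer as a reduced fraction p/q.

Work from the innermost term outward:
Start with 3.
12 + 1/(3/1) = 12 + 1/3 = 37/3
59 + 1/(37/3) = 59 + 3/37 = 2186/37

2186/37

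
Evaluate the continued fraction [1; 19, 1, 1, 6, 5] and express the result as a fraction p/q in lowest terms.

Start with 5.
6 + 1/(5/1) = 6 + 1/5 = 31/5
1 + 1/(31/5) = 1 + 5/31 = 36/31
1 + 1/(36/31) = 1 + 31/36 = 67/36
19 + 1/(67/36) = 19 + 36/67 = 1309/67
1 + 1/(1309/67) = 1 + 67/1309 = 1376/1309

1376/1309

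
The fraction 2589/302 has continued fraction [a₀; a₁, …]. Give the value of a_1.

1

2589 = 8·302 + 173, so a_0 = 8
302 = 1·173 + 129, so a_1 = 1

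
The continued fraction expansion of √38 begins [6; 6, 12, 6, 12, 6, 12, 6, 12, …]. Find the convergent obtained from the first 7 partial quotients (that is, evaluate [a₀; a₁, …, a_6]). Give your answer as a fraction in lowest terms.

2463306/399601

Starting at the tail and folding back:
Start with 12.
6 + 1/(12/1) = 6 + 1/12 = 73/12
12 + 1/(73/12) = 12 + 12/73 = 888/73
6 + 1/(888/73) = 6 + 73/888 = 5401/888
12 + 1/(5401/888) = 12 + 888/5401 = 65700/5401
6 + 1/(65700/5401) = 6 + 5401/65700 = 399601/65700
6 + 1/(399601/65700) = 6 + 65700/399601 = 2463306/399601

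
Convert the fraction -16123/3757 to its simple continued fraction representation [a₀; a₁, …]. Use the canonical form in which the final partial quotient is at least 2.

[-5; 1, 2, 2, 3, 7, 1, 18]

-16123 = -5·3757 + 2662, so a_0 = -5
3757 = 1·2662 + 1095, so a_1 = 1
2662 = 2·1095 + 472, so a_2 = 2
1095 = 2·472 + 151, so a_3 = 2
472 = 3·151 + 19, so a_4 = 3
151 = 7·19 + 18, so a_5 = 7
19 = 1·18 + 1, so a_6 = 1
18 = 18·1 + 0, so a_7 = 18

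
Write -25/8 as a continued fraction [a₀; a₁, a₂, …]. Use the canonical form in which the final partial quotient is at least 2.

-25 ÷ 8 → quotient -4, remainder 7
8 ÷ 7 → quotient 1, remainder 1
7 ÷ 1 → quotient 7, remainder 0

[-4; 1, 7]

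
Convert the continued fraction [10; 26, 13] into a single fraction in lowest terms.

3403/339

Start with 13.
26 + 1/(13/1) = 26 + 1/13 = 339/13
10 + 1/(339/13) = 10 + 13/339 = 3403/339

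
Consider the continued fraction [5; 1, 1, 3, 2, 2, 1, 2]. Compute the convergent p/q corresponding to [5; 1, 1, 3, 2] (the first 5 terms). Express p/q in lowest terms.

Start with 2.
3 + 1/(2/1) = 3 + 1/2 = 7/2
1 + 1/(7/2) = 1 + 2/7 = 9/7
1 + 1/(9/7) = 1 + 7/9 = 16/9
5 + 1/(16/9) = 5 + 9/16 = 89/16

89/16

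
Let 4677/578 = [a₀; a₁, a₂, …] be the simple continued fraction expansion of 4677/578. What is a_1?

10

⌊4677/578⌋ = 8, remainder 53
⌊578/53⌋ = 10, remainder 48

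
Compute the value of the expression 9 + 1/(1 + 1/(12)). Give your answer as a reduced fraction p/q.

Start with 12.
1 + 1/(12/1) = 1 + 1/12 = 13/12
9 + 1/(13/12) = 9 + 12/13 = 129/13

129/13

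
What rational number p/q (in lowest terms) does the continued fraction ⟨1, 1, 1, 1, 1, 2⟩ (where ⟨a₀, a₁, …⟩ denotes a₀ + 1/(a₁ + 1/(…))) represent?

a_0 = 1: 1/1
a_1 = 1: 2/1
a_2 = 1: 3/2
a_3 = 1: 5/3
a_4 = 1: 8/5
a_5 = 2: 21/13

21/13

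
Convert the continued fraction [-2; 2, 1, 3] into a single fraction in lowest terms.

-18/11

Collapse the nested fraction from the inside out:
Start with 3.
1 + 1/(3/1) = 1 + 1/3 = 4/3
2 + 1/(4/3) = 2 + 3/4 = 11/4
-2 + 1/(11/4) = -2 + 4/11 = -18/11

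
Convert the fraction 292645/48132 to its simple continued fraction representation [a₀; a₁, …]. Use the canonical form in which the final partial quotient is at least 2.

⌊292645/48132⌋ = 6, remainder 3853
⌊48132/3853⌋ = 12, remainder 1896
⌊3853/1896⌋ = 2, remainder 61
⌊1896/61⌋ = 31, remainder 5
⌊61/5⌋ = 12, remainder 1
⌊5/1⌋ = 5, remainder 0

[6; 12, 2, 31, 12, 5]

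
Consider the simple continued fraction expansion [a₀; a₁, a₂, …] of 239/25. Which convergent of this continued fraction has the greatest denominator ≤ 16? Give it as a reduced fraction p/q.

a_0 = 9: 9/1  (≤ bound)
a_1 = 1: 10/1  (≤ bound)
a_2 = 1: 19/2  (≤ bound)
a_3 = 3: 67/7  (≤ bound)
a_4 = 1: 86/9  (≤ bound)
a_5 = 2: 239/25  (> 16, stop)

86/9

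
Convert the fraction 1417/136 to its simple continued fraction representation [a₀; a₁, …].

1417 ÷ 136 → quotient 10, remainder 57
136 ÷ 57 → quotient 2, remainder 22
57 ÷ 22 → quotient 2, remainder 13
22 ÷ 13 → quotient 1, remainder 9
13 ÷ 9 → quotient 1, remainder 4
9 ÷ 4 → quotient 2, remainder 1
4 ÷ 1 → quotient 4, remainder 0

[10; 2, 2, 1, 1, 2, 4]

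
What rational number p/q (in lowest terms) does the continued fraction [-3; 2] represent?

-5/2

Start with 2.
-3 + 1/(2/1) = -3 + 1/2 = -5/2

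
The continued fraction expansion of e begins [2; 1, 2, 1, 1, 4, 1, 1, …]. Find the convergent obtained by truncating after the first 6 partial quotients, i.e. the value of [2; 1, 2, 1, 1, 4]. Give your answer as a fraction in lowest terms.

87/32

Work from the innermost term outward:
Start with 4.
1 + 1/(4/1) = 1 + 1/4 = 5/4
1 + 1/(5/4) = 1 + 4/5 = 9/5
2 + 1/(9/5) = 2 + 5/9 = 23/9
1 + 1/(23/9) = 1 + 9/23 = 32/23
2 + 1/(32/23) = 2 + 23/32 = 87/32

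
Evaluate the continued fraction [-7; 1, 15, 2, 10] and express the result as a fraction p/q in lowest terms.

Start with 10.
2 + 1/(10/1) = 2 + 1/10 = 21/10
15 + 1/(21/10) = 15 + 10/21 = 325/21
1 + 1/(325/21) = 1 + 21/325 = 346/325
-7 + 1/(346/325) = -7 + 325/346 = -2097/346

-2097/346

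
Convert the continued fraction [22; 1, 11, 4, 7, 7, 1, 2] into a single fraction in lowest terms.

Start with 2.
1 + 1/(2/1) = 1 + 1/2 = 3/2
7 + 1/(3/2) = 7 + 2/3 = 23/3
7 + 1/(23/3) = 7 + 3/23 = 164/23
4 + 1/(164/23) = 4 + 23/164 = 679/164
11 + 1/(679/164) = 11 + 164/679 = 7633/679
1 + 1/(7633/679) = 1 + 679/7633 = 8312/7633
22 + 1/(8312/7633) = 22 + 7633/8312 = 190497/8312

190497/8312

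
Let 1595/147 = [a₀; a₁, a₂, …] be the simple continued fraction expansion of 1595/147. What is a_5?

7

⌊1595/147⌋ = 10, remainder 125
⌊147/125⌋ = 1, remainder 22
⌊125/22⌋ = 5, remainder 15
⌊22/15⌋ = 1, remainder 7
⌊15/7⌋ = 2, remainder 1
⌊7/1⌋ = 7, remainder 0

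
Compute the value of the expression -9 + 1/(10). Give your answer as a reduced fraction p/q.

a_0 = -9: -9/1
a_1 = 10: -89/10

-89/10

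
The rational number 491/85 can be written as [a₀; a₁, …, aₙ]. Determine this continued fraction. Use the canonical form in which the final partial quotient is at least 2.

Apply division with remainder until the remainder is 0:
491 = 5·85 + 66, so a_0 = 5
85 = 1·66 + 19, so a_1 = 1
66 = 3·19 + 9, so a_2 = 3
19 = 2·9 + 1, so a_3 = 2
9 = 9·1 + 0, so a_4 = 9

[5; 1, 3, 2, 9]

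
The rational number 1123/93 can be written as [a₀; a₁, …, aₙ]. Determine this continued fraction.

[12; 13, 3, 2]

1123 ÷ 93 → quotient 12, remainder 7
93 ÷ 7 → quotient 13, remainder 2
7 ÷ 2 → quotient 3, remainder 1
2 ÷ 1 → quotient 2, remainder 0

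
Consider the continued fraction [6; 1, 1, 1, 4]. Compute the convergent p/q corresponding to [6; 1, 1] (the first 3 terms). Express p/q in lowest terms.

13/2

a_0 = 6: 6/1
a_1 = 1: 7/1
a_2 = 1: 13/2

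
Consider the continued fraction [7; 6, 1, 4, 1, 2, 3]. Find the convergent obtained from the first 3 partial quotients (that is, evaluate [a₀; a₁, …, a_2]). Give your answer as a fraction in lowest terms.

Build up convergents one term at a time:
a_0 = 7: 7/1
a_1 = 6: 43/6
a_2 = 1: 50/7

50/7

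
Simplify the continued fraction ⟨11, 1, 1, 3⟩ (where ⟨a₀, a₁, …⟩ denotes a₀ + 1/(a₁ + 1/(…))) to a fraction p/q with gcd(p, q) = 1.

81/7

Work from the innermost term outward:
Start with 3.
1 + 1/(3/1) = 1 + 1/3 = 4/3
1 + 1/(4/3) = 1 + 3/4 = 7/4
11 + 1/(7/4) = 11 + 4/7 = 81/7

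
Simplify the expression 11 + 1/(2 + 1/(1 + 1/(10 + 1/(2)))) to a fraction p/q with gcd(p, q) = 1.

760/67

a_0 = 11: 11/1
a_1 = 2: 23/2
a_2 = 1: 34/3
a_3 = 10: 363/32
a_4 = 2: 760/67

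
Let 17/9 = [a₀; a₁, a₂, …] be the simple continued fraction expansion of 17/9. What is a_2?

8

17 = 1·9 + 8, so a_0 = 1
9 = 1·8 + 1, so a_1 = 1
8 = 8·1 + 0, so a_2 = 8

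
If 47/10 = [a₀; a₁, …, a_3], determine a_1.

47 = 4·10 + 7, so a_0 = 4
10 = 1·7 + 3, so a_1 = 1

1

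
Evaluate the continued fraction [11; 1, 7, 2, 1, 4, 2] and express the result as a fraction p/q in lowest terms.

Start with 2.
4 + 1/(2/1) = 4 + 1/2 = 9/2
1 + 1/(9/2) = 1 + 2/9 = 11/9
2 + 1/(11/9) = 2 + 9/11 = 31/11
7 + 1/(31/11) = 7 + 11/31 = 228/31
1 + 1/(228/31) = 1 + 31/228 = 259/228
11 + 1/(259/228) = 11 + 228/259 = 3077/259

3077/259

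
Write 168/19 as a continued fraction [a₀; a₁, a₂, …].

[8; 1, 5, 3]

⌊168/19⌋ = 8, remainder 16
⌊19/16⌋ = 1, remainder 3
⌊16/3⌋ = 5, remainder 1
⌊3/1⌋ = 3, remainder 0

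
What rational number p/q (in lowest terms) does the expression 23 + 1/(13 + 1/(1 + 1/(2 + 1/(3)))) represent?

3161/137

Starting at the tail and folding back:
Start with 3.
2 + 1/(3/1) = 2 + 1/3 = 7/3
1 + 1/(7/3) = 1 + 3/7 = 10/7
13 + 1/(10/7) = 13 + 7/10 = 137/10
23 + 1/(137/10) = 23 + 10/137 = 3161/137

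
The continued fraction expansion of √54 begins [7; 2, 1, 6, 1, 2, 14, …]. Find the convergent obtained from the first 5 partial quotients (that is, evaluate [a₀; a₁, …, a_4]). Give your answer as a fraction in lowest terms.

Start with 1.
6 + 1/(1/1) = 6 + 1/1 = 7/1
1 + 1/(7/1) = 1 + 1/7 = 8/7
2 + 1/(8/7) = 2 + 7/8 = 23/8
7 + 1/(23/8) = 7 + 8/23 = 169/23

169/23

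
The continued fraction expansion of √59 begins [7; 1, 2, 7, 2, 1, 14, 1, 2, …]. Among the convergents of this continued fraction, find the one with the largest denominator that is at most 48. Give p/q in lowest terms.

a_0 = 7: 7/1  (≤ bound)
a_1 = 1: 8/1  (≤ bound)
a_2 = 2: 23/3  (≤ bound)
a_3 = 7: 169/22  (≤ bound)
a_4 = 2: 361/47  (≤ bound)
a_5 = 1: 530/69  (> 48, stop)

361/47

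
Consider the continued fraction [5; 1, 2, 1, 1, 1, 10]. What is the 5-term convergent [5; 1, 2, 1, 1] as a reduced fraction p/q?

a_0 = 5: 5/1
a_1 = 1: 6/1
a_2 = 2: 17/3
a_3 = 1: 23/4
a_4 = 1: 40/7

40/7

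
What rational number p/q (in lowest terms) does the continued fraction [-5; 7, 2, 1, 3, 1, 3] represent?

Work from the innermost term outward:
Start with 3.
1 + 1/(3/1) = 1 + 1/3 = 4/3
3 + 1/(4/3) = 3 + 3/4 = 15/4
1 + 1/(15/4) = 1 + 4/15 = 19/15
2 + 1/(19/15) = 2 + 15/19 = 53/19
7 + 1/(53/19) = 7 + 19/53 = 390/53
-5 + 1/(390/53) = -5 + 53/390 = -1897/390

-1897/390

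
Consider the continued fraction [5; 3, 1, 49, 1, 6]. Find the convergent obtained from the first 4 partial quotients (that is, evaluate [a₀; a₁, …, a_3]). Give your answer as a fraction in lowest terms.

a_0 = 5: 5/1
a_1 = 3: 16/3
a_2 = 1: 21/4
a_3 = 49: 1045/199

1045/199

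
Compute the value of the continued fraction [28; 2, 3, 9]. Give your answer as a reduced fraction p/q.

Collapse the nested fraction from the inside out:
Start with 9.
3 + 1/(9/1) = 3 + 1/9 = 28/9
2 + 1/(28/9) = 2 + 9/28 = 65/28
28 + 1/(65/28) = 28 + 28/65 = 1848/65

1848/65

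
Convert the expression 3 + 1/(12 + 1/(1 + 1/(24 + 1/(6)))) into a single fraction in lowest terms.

6022/1957

Compute successive convergents:
a_0 = 3: 3/1
a_1 = 12: 37/12
a_2 = 1: 40/13
a_3 = 24: 997/324
a_4 = 6: 6022/1957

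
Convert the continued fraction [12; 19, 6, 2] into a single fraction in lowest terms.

3001/249

a_0 = 12: 12/1
a_1 = 19: 229/19
a_2 = 6: 1386/115
a_3 = 2: 3001/249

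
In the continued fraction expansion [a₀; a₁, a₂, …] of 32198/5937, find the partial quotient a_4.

32198 = 5·5937 + 2513, so a_0 = 5
5937 = 2·2513 + 911, so a_1 = 2
2513 = 2·911 + 691, so a_2 = 2
911 = 1·691 + 220, so a_3 = 1
691 = 3·220 + 31, so a_4 = 3

3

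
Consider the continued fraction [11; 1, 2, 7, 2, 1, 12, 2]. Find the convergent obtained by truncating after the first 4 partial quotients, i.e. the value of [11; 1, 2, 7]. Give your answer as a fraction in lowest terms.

257/22

Collapse the nested fraction from the inside out:
Start with 7.
2 + 1/(7/1) = 2 + 1/7 = 15/7
1 + 1/(15/7) = 1 + 7/15 = 22/15
11 + 1/(22/15) = 11 + 15/22 = 257/22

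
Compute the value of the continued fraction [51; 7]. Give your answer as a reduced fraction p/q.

358/7

Collapse the nested fraction from the inside out:
Start with 7.
51 + 1/(7/1) = 51 + 1/7 = 358/7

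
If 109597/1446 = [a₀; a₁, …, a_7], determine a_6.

⌊109597/1446⌋ = 75, remainder 1147
⌊1446/1147⌋ = 1, remainder 299
⌊1147/299⌋ = 3, remainder 250
⌊299/250⌋ = 1, remainder 49
⌊250/49⌋ = 5, remainder 5
⌊49/5⌋ = 9, remainder 4
⌊5/4⌋ = 1, remainder 1

1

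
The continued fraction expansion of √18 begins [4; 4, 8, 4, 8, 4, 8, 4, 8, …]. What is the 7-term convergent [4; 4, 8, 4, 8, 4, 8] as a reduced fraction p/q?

Compute successive convergents:
a_0 = 4: 4/1
a_1 = 4: 17/4
a_2 = 8: 140/33
a_3 = 4: 577/136
a_4 = 8: 4756/1121
a_5 = 4: 19601/4620
a_6 = 8: 161564/38081

161564/38081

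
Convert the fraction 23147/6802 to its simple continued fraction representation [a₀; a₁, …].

23147 = 3·6802 + 2741, so a_0 = 3
6802 = 2·2741 + 1320, so a_1 = 2
2741 = 2·1320 + 101, so a_2 = 2
1320 = 13·101 + 7, so a_3 = 13
101 = 14·7 + 3, so a_4 = 14
7 = 2·3 + 1, so a_5 = 2
3 = 3·1 + 0, so a_6 = 3

[3; 2, 2, 13, 14, 2, 3]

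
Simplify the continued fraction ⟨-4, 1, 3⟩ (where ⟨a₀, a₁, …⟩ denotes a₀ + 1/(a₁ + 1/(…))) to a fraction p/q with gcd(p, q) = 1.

-13/4

Start with 3.
1 + 1/(3/1) = 1 + 1/3 = 4/3
-4 + 1/(4/3) = -4 + 3/4 = -13/4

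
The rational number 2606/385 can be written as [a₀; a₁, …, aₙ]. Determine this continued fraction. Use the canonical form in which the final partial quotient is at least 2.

Apply division with remainder until the remainder is 0:
2606 = 6·385 + 296, so a_0 = 6
385 = 1·296 + 89, so a_1 = 1
296 = 3·89 + 29, so a_2 = 3
89 = 3·29 + 2, so a_3 = 3
29 = 14·2 + 1, so a_4 = 14
2 = 2·1 + 0, so a_5 = 2

[6; 1, 3, 3, 14, 2]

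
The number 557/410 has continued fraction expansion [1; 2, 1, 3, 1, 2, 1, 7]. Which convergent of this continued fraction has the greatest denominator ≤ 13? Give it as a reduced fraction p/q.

a_0 = 1: 1/1  (≤ bound)
a_1 = 2: 3/2  (≤ bound)
a_2 = 1: 4/3  (≤ bound)
a_3 = 3: 15/11  (≤ bound)
a_4 = 1: 19/14  (> 13, stop)

15/11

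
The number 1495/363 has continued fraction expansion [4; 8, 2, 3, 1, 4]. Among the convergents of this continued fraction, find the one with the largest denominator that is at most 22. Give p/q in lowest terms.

70/17

a_0 = 4: 4/1  (≤ bound)
a_1 = 8: 33/8  (≤ bound)
a_2 = 2: 70/17  (≤ bound)
a_3 = 3: 243/59  (> 22, stop)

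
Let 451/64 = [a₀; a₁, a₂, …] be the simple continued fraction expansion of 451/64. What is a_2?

⌊451/64⌋ = 7, remainder 3
⌊64/3⌋ = 21, remainder 1
⌊3/1⌋ = 3, remainder 0

3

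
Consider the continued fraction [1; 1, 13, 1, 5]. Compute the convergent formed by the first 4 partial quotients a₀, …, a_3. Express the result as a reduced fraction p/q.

a_0 = 1: 1/1
a_1 = 1: 2/1
a_2 = 13: 27/14
a_3 = 1: 29/15

29/15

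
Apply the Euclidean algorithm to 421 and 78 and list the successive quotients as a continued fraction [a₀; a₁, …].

[5; 2, 1, 1, 15]

Repeatedly divide and take the remainder:
421 = 5·78 + 31, so a_0 = 5
78 = 2·31 + 16, so a_1 = 2
31 = 1·16 + 15, so a_2 = 1
16 = 1·15 + 1, so a_3 = 1
15 = 15·1 + 0, so a_4 = 15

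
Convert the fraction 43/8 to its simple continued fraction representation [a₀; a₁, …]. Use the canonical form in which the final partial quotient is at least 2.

⌊43/8⌋ = 5, remainder 3
⌊8/3⌋ = 2, remainder 2
⌊3/2⌋ = 1, remainder 1
⌊2/1⌋ = 2, remainder 0

[5; 2, 1, 2]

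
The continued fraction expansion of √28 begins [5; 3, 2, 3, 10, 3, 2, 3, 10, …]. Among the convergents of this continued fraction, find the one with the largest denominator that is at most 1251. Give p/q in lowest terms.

a_0 = 5: 5/1  (≤ bound)
a_1 = 3: 16/3  (≤ bound)
a_2 = 2: 37/7  (≤ bound)
a_3 = 3: 127/24  (≤ bound)
a_4 = 10: 1307/247  (≤ bound)
a_5 = 3: 4048/765  (≤ bound)
a_6 = 2: 9403/1777  (> 1251, stop)

4048/765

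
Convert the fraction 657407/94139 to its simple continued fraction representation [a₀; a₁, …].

[6; 1, 59, 8, 1, 2, 1, 44]

Apply division with remainder until the remainder is 0:
657407 = 6·94139 + 92573, so a_0 = 6
94139 = 1·92573 + 1566, so a_1 = 1
92573 = 59·1566 + 179, so a_2 = 59
1566 = 8·179 + 134, so a_3 = 8
179 = 1·134 + 45, so a_4 = 1
134 = 2·45 + 44, so a_5 = 2
45 = 1·44 + 1, so a_6 = 1
44 = 44·1 + 0, so a_7 = 44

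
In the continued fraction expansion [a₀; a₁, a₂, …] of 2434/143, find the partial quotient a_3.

2

2434 = 17·143 + 3, so a_0 = 17
143 = 47·3 + 2, so a_1 = 47
3 = 1·2 + 1, so a_2 = 1
2 = 2·1 + 0, so a_3 = 2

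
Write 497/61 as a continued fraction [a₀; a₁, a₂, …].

⌊497/61⌋ = 8, remainder 9
⌊61/9⌋ = 6, remainder 7
⌊9/7⌋ = 1, remainder 2
⌊7/2⌋ = 3, remainder 1
⌊2/1⌋ = 2, remainder 0

[8; 6, 1, 3, 2]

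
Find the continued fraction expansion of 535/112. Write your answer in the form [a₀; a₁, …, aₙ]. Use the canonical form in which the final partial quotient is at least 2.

⌊535/112⌋ = 4, remainder 87
⌊112/87⌋ = 1, remainder 25
⌊87/25⌋ = 3, remainder 12
⌊25/12⌋ = 2, remainder 1
⌊12/1⌋ = 12, remainder 0

[4; 1, 3, 2, 12]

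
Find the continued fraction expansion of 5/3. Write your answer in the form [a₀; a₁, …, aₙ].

Run the Euclidean algorithm, recording each quotient:
5 = 1·3 + 2, so a_0 = 1
3 = 1·2 + 1, so a_1 = 1
2 = 2·1 + 0, so a_2 = 2

[1; 1, 2]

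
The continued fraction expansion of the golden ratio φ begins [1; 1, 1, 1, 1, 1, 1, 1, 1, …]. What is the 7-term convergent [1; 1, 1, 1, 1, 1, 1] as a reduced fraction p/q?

a_0 = 1: 1/1
a_1 = 1: 2/1
a_2 = 1: 3/2
a_3 = 1: 5/3
a_4 = 1: 8/5
a_5 = 1: 13/8
a_6 = 1: 21/13

21/13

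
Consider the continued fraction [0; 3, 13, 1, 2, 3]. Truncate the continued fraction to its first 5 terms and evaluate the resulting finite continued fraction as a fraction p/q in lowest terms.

a_0 = 0: 0/1
a_1 = 3: 1/3
a_2 = 13: 13/40
a_3 = 1: 14/43
a_4 = 2: 41/126

41/126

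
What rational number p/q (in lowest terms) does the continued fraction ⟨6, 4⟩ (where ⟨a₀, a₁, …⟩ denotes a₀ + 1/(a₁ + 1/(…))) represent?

Starting at the tail and folding back:
Start with 4.
6 + 1/(4/1) = 6 + 1/4 = 25/4

25/4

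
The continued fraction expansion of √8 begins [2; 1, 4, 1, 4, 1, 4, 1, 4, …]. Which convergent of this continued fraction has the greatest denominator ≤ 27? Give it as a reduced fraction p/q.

17/6

a_0 = 2: 2/1  (≤ bound)
a_1 = 1: 3/1  (≤ bound)
a_2 = 4: 14/5  (≤ bound)
a_3 = 1: 17/6  (≤ bound)
a_4 = 4: 82/29  (> 27, stop)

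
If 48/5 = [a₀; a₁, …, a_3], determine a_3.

Apply division with remainder until the remainder is 0:
⌊48/5⌋ = 9, remainder 3
⌊5/3⌋ = 1, remainder 2
⌊3/2⌋ = 1, remainder 1
⌊2/1⌋ = 2, remainder 0

2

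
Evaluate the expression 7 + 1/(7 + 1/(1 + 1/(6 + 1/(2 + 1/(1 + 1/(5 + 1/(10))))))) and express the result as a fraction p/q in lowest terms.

71293/10003

Work from the innermost term outward:
Start with 10.
5 + 1/(10/1) = 5 + 1/10 = 51/10
1 + 1/(51/10) = 1 + 10/51 = 61/51
2 + 1/(61/51) = 2 + 51/61 = 173/61
6 + 1/(173/61) = 6 + 61/173 = 1099/173
1 + 1/(1099/173) = 1 + 173/1099 = 1272/1099
7 + 1/(1272/1099) = 7 + 1099/1272 = 10003/1272
7 + 1/(10003/1272) = 7 + 1272/10003 = 71293/10003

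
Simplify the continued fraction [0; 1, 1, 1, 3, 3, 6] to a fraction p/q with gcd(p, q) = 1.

145/227

a_0 = 0: 0/1
a_1 = 1: 1/1
a_2 = 1: 1/2
a_3 = 1: 2/3
a_4 = 3: 7/11
a_5 = 3: 23/36
a_6 = 6: 145/227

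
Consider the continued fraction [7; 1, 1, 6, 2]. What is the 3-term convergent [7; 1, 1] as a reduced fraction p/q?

15/2

Build up convergents one term at a time:
a_0 = 7: 7/1
a_1 = 1: 8/1
a_2 = 1: 15/2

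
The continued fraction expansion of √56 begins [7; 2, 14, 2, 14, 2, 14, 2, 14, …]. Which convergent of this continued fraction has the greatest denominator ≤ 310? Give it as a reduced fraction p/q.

449/60

a_0 = 7: 7/1  (≤ bound)
a_1 = 2: 15/2  (≤ bound)
a_2 = 14: 217/29  (≤ bound)
a_3 = 2: 449/60  (≤ bound)
a_4 = 14: 6503/869  (> 310, stop)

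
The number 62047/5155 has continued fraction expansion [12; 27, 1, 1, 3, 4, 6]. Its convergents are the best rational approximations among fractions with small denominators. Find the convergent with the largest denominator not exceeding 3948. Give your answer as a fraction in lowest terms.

a_0 = 12: 12/1  (≤ bound)
a_1 = 27: 325/27  (≤ bound)
a_2 = 1: 337/28  (≤ bound)
a_3 = 1: 662/55  (≤ bound)
a_4 = 3: 2323/193  (≤ bound)
a_5 = 4: 9954/827  (≤ bound)
a_6 = 6: 62047/5155  (> 3948, stop)

9954/827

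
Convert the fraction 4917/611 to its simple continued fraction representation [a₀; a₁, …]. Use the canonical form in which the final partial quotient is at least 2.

4917 = 8·611 + 29, so a_0 = 8
611 = 21·29 + 2, so a_1 = 21
29 = 14·2 + 1, so a_2 = 14
2 = 2·1 + 0, so a_3 = 2

[8; 21, 14, 2]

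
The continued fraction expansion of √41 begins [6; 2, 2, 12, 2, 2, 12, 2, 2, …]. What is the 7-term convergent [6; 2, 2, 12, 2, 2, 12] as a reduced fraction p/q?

Collapse the nested fraction from the inside out:
Start with 12.
2 + 1/(12/1) = 2 + 1/12 = 25/12
2 + 1/(25/12) = 2 + 12/25 = 62/25
12 + 1/(62/25) = 12 + 25/62 = 769/62
2 + 1/(769/62) = 2 + 62/769 = 1600/769
2 + 1/(1600/769) = 2 + 769/1600 = 3969/1600
6 + 1/(3969/1600) = 6 + 1600/3969 = 25414/3969

25414/3969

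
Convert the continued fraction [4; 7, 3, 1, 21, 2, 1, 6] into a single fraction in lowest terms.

Build up convergents one term at a time:
a_0 = 4: 4/1
a_1 = 7: 29/7
a_2 = 3: 91/22
a_3 = 1: 120/29
a_4 = 21: 2611/631
a_5 = 2: 5342/1291
a_6 = 1: 7953/1922
a_7 = 6: 53060/12823

53060/12823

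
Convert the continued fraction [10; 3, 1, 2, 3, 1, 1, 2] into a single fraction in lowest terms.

Start with 2.
1 + 1/(2/1) = 1 + 1/2 = 3/2
1 + 1/(3/2) = 1 + 2/3 = 5/3
3 + 1/(5/3) = 3 + 3/5 = 18/5
2 + 1/(18/5) = 2 + 5/18 = 41/18
1 + 1/(41/18) = 1 + 18/41 = 59/41
3 + 1/(59/41) = 3 + 41/59 = 218/59
10 + 1/(218/59) = 10 + 59/218 = 2239/218

2239/218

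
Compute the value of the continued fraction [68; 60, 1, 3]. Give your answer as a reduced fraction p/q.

16528/243

Use the convergent recurrence hₖ = aₖ·hₖ₋₁ + hₖ₋₂ (and likewise for the denominators kₖ):
a_0 = 68: 68/1
a_1 = 60: 4081/60
a_2 = 1: 4149/61
a_3 = 3: 16528/243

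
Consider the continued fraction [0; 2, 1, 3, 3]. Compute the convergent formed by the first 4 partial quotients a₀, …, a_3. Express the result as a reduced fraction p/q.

Start with 3.
1 + 1/(3/1) = 1 + 1/3 = 4/3
2 + 1/(4/3) = 2 + 3/4 = 11/4
0 + 1/(11/4) = 0 + 4/11 = 4/11

4/11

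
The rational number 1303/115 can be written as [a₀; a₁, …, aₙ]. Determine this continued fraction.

[11; 3, 38]

Run the Euclidean algorithm, recording each quotient:
⌊1303/115⌋ = 11, remainder 38
⌊115/38⌋ = 3, remainder 1
⌊38/1⌋ = 38, remainder 0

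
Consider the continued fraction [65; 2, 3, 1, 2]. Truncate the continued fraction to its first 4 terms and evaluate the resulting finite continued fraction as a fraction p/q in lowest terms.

589/9

Collapse the nested fraction from the inside out:
Start with 1.
3 + 1/(1/1) = 3 + 1/1 = 4/1
2 + 1/(4/1) = 2 + 1/4 = 9/4
65 + 1/(9/4) = 65 + 4/9 = 589/9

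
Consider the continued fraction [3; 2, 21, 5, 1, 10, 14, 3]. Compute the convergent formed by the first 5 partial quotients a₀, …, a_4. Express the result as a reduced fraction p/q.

907/260

Compute successive convergents:
a_0 = 3: 3/1
a_1 = 2: 7/2
a_2 = 21: 150/43
a_3 = 5: 757/217
a_4 = 1: 907/260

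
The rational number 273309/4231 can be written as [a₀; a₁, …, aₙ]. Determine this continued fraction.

[64; 1, 1, 2, 12, 22, 1, 2]

Run the Euclidean algorithm, recording each quotient:
273309 = 64·4231 + 2525, so a_0 = 64
4231 = 1·2525 + 1706, so a_1 = 1
2525 = 1·1706 + 819, so a_2 = 1
1706 = 2·819 + 68, so a_3 = 2
819 = 12·68 + 3, so a_4 = 12
68 = 22·3 + 2, so a_5 = 22
3 = 1·2 + 1, so a_6 = 1
2 = 2·1 + 0, so a_7 = 2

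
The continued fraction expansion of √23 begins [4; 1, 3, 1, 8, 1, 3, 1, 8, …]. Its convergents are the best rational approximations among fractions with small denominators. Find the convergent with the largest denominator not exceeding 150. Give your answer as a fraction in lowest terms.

a_0 = 4: 4/1  (≤ bound)
a_1 = 1: 5/1  (≤ bound)
a_2 = 3: 19/4  (≤ bound)
a_3 = 1: 24/5  (≤ bound)
a_4 = 8: 211/44  (≤ bound)
a_5 = 1: 235/49  (≤ bound)
a_6 = 3: 916/191  (> 150, stop)

235/49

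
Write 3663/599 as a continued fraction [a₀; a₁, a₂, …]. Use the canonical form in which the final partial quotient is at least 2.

[6; 8, 1, 2, 7, 3]

3663 = 6·599 + 69, so a_0 = 6
599 = 8·69 + 47, so a_1 = 8
69 = 1·47 + 22, so a_2 = 1
47 = 2·22 + 3, so a_3 = 2
22 = 7·3 + 1, so a_4 = 7
3 = 3·1 + 0, so a_5 = 3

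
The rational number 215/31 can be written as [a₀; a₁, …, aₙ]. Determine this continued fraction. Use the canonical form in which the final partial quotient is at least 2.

215 ÷ 31 → quotient 6, remainder 29
31 ÷ 29 → quotient 1, remainder 2
29 ÷ 2 → quotient 14, remainder 1
2 ÷ 1 → quotient 2, remainder 0

[6; 1, 14, 2]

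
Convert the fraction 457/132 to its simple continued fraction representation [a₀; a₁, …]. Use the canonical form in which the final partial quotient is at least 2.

457 ÷ 132 → quotient 3, remainder 61
132 ÷ 61 → quotient 2, remainder 10
61 ÷ 10 → quotient 6, remainder 1
10 ÷ 1 → quotient 10, remainder 0

[3; 2, 6, 10]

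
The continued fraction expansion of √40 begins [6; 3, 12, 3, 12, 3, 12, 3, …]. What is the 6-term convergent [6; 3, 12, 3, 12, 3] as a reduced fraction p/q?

27379/4329

a_0 = 6: 6/1
a_1 = 3: 19/3
a_2 = 12: 234/37
a_3 = 3: 721/114
a_4 = 12: 8886/1405
a_5 = 3: 27379/4329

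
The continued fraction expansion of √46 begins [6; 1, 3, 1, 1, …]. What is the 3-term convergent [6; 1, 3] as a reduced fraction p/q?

Start with 3.
1 + 1/(3/1) = 1 + 1/3 = 4/3
6 + 1/(4/3) = 6 + 3/4 = 27/4

27/4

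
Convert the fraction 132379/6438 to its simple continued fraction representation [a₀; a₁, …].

Apply division with remainder until the remainder is 0:
132379 ÷ 6438 → quotient 20, remainder 3619
6438 ÷ 3619 → quotient 1, remainder 2819
3619 ÷ 2819 → quotient 1, remainder 800
2819 ÷ 800 → quotient 3, remainder 419
800 ÷ 419 → quotient 1, remainder 381
419 ÷ 381 → quotient 1, remainder 38
381 ÷ 38 → quotient 10, remainder 1
38 ÷ 1 → quotient 38, remainder 0

[20; 1, 1, 3, 1, 1, 10, 38]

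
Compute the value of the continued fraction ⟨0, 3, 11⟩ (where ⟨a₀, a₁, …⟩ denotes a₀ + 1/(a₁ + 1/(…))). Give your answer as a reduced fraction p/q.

Start with 11.
3 + 1/(11/1) = 3 + 1/11 = 34/11
0 + 1/(34/11) = 0 + 11/34 = 11/34

11/34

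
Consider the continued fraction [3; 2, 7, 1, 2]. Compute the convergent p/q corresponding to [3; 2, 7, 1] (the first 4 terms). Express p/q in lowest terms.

Start with 1.
7 + 1/(1/1) = 7 + 1/1 = 8/1
2 + 1/(8/1) = 2 + 1/8 = 17/8
3 + 1/(17/8) = 3 + 8/17 = 59/17

59/17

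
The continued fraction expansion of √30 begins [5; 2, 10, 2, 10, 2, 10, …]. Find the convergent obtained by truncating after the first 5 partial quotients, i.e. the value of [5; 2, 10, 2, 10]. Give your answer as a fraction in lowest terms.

a_0 = 5: 5/1
a_1 = 2: 11/2
a_2 = 10: 115/21
a_3 = 2: 241/44
a_4 = 10: 2525/461

2525/461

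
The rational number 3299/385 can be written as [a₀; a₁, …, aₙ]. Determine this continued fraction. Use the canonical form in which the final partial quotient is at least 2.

[8; 1, 1, 3, 7, 1, 1, 3]

Repeatedly divide and take the remainder:
3299 = 8·385 + 219, so a_0 = 8
385 = 1·219 + 166, so a_1 = 1
219 = 1·166 + 53, so a_2 = 1
166 = 3·53 + 7, so a_3 = 3
53 = 7·7 + 4, so a_4 = 7
7 = 1·4 + 3, so a_5 = 1
4 = 1·3 + 1, so a_6 = 1
3 = 3·1 + 0, so a_7 = 3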